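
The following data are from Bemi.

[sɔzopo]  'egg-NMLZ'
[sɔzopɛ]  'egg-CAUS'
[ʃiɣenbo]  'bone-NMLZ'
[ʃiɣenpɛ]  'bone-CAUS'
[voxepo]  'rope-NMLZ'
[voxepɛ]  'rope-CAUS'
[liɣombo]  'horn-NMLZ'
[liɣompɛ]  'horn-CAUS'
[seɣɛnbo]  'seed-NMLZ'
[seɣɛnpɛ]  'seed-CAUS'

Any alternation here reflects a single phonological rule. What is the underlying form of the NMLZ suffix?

The NMLZ morpheme has two allomorphs, [-bo] and [-po].
The CAUS suffix, which begins with [p], is invariant after every stem; so [p] is not altered by any rule here.
The NMLZ suffix is therefore /-bo/ underlyingly, with post-vocalic devoicing: voiced stops become voiceless after a vowel.

/-bo/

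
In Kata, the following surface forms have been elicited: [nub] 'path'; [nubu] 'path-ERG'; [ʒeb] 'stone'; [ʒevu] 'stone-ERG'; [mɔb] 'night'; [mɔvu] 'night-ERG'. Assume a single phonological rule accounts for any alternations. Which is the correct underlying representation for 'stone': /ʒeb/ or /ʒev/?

'stone' shows [b] ~ [v] at the end of the stem ([ʒeb] vs [ʒevu]).
Compare 'path', with invariant [b] in [nub] and [nubu]: an analysis with underlying /b/ and a rule producing [v] before the ERG suffix would wrongly predict alternation here too.
Therefore /v/ is basic and [b] is derived by word-final hardening (voiced fricatives become stops word-finally).

/ʒev/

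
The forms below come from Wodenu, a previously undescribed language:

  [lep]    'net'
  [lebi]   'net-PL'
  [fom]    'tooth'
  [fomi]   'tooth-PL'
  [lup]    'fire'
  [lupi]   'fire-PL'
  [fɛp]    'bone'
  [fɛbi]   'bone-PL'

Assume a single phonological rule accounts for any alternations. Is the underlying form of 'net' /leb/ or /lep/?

The stem for 'net' ends in [p] in [lep] but [b] in [lebi].
But 'fire' keeps [p] in both environments ([lup], [lupi]), so there is no rule changing /p/ to [b] before the PL suffix.
The underlying segment must be /b/; voiced obstruents become voiceless word-finally, yielding [p] there.

/leb/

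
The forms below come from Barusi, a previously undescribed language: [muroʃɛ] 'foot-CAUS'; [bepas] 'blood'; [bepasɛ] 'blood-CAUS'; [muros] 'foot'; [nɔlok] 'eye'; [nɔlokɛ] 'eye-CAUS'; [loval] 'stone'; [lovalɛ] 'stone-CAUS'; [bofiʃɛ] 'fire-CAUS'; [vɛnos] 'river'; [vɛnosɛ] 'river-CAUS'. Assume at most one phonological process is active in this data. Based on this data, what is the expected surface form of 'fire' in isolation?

In [muros] and [muroʃɛ] the final segment of 'foot' alternates: [s] ~ [ʃ].
But 'river' keeps [s] in both environments ([vɛnos], [vɛnosɛ]), so there is no rule changing /s/ to [ʃ] before the CAUS suffix.
Therefore /ʃ/ is basic and [s] is derived by depalatalization (palato-alveolar /ʃ/ becomes [s] when no front vowel follows).
From [bofiʃɛ] the stem 'fire' is /bofiʃ/; when no front vowel follows this yields [bofis].

[bofis]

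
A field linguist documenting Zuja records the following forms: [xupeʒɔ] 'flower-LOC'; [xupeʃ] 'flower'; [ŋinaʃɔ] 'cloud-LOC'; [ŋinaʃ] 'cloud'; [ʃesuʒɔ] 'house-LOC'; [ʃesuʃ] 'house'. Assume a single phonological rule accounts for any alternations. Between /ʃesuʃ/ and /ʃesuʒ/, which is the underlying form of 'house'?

'house' shows [ʒ] ~ [ʃ] at the end of the stem ([ʃesuʒɔ] vs [ʃesuʃ]).
Compare 'cloud', with invariant [ʃ] in [ŋinaʃɔ] and [ŋinaʃ]: an analysis with underlying /ʃ/ and a rule producing [ʒ] before the LOC suffix would wrongly predict alternation here too.
Therefore /ʒ/ is basic and [ʃ] is derived by word-final obstruent devoicing (voiced obstruents become voiceless word-finally).

/ʃesuʒ/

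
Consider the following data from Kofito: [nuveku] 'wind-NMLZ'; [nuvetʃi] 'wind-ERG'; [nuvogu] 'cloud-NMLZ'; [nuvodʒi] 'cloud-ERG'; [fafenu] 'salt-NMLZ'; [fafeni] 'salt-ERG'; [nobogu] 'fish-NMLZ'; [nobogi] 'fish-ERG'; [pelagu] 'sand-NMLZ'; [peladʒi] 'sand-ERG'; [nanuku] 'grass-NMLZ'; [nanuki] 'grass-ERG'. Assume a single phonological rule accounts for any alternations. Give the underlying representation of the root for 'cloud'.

/nuvodʒ/

In [nuvogu] and [nuvodʒi] the final segment of 'cloud' alternates: [g] ~ [dʒ].
If /g/ were underlying and a rule turned it into [dʒ] before the ERG suffix, 'fish' would also alternate; but it has [g] in both [nobogu] and [nobogi].
The alternation reflects depalatalization: palato-alveolar /tʃ/ and /dʒ/ become [k] and [g] when no front vowel follows. /dʒ/ is underlying.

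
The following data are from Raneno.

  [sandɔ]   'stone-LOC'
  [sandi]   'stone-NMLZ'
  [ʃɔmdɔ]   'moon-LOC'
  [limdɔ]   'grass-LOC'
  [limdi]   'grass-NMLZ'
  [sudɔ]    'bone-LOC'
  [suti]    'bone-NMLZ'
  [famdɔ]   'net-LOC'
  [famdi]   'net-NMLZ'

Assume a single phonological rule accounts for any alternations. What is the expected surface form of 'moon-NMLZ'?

The NMLZ suffix surfaces as [-di] and [-ti], depending on the final segment of the stem.
By contrast the LOC suffix keeps its initial [d] throughout — that segment must be underlying.
The NMLZ suffix is therefore /-ti/ underlyingly, with post-nasal voicing: voiceless stops become voiced after a nasal.
After 'moon', which ends in a nasal, the suffix surfaces as [-di], giving [ʃɔmdi].

[ʃɔmdi]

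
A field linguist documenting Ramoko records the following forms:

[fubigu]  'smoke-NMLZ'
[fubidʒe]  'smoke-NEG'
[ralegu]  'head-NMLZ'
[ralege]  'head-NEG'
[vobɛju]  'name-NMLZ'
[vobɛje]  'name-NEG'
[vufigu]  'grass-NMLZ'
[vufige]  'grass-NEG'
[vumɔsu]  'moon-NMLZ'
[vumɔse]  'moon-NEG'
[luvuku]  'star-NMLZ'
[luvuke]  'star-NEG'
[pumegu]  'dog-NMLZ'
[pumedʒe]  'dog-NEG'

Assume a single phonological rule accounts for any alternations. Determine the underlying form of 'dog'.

In [pumegu] and [pumedʒe] the final segment of 'dog' alternates: [g] ~ [dʒ].
The stem 'grass' ([vufigu], [vufige]) shows [g] unchanged in both environments, so [g] cannot be basic with [dʒ] derived before the NEG suffix.
Therefore /dʒ/ is basic and [g] is derived by depalatalization (palato-alveolar /dʒ/ becomes [g] when no front vowel follows).
Hence 'dog' is /pumedʒ/ underlyingly.

/pumedʒ/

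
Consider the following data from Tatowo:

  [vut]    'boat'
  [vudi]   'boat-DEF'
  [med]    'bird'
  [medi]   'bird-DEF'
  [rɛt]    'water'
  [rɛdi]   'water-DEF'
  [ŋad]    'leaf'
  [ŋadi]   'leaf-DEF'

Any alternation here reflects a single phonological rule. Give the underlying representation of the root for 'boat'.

/vut/

'boat' shows [t] ~ [d] at the end of the stem ([vut] vs [vudi]).
If /d/ were underlying and a rule turned it into [t] in isolation, 'leaf' would also alternate; but it has [d] in both [ŋad] and [ŋadi].
Therefore /t/ is basic and [d] is derived by intervocalic voicing (voiceless stops become voiced between vowels).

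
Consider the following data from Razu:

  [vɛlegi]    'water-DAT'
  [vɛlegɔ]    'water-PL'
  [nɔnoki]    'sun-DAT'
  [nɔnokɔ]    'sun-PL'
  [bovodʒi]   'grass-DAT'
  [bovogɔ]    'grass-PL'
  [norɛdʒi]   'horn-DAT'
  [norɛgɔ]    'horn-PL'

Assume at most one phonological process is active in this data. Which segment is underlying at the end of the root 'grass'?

'grass' shows [dʒ] ~ [g] at the end of the stem ([bovodʒi] vs [bovogɔ]).
The stem 'water' ([vɛlegi], [vɛlegɔ]) shows [g] unchanged in both environments, so [g] cannot be basic with [dʒ] derived before the DAT suffix.
The alternation reflects depalatalization: palato-alveolar /dʒ/ becomes [g] when no front vowel follows. /dʒ/ is underlying.

/dʒ/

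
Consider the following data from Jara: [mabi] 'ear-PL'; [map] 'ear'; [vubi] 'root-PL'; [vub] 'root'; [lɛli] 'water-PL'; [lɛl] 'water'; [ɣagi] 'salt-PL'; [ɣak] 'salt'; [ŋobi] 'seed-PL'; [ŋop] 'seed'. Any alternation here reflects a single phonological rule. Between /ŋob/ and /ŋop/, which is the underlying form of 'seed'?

In [ŋobi] and [ŋop] the final segment of 'seed' alternates: [b] ~ [p].
If /b/ were underlying and a rule turned it into [p] in isolation, 'root' would also alternate; but it has [b] in both [vubi] and [vub].
The alternation reflects intervocalic voicing: voiceless stops become voiced between vowels. /p/ is underlying.

/ŋop/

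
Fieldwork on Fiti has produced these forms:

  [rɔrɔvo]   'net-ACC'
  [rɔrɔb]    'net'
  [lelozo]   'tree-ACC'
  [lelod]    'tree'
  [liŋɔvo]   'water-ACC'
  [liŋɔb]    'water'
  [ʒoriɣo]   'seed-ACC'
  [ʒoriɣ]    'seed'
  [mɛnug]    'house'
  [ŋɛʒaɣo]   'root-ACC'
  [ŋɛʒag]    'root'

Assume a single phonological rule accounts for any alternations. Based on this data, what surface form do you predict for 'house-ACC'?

[mɛnuɣo]

The stem for 'root' ends in [ɣ] in [ŋɛʒaɣo] but [g] in [ŋɛʒag].
Compare 'seed', with invariant [ɣ] in [ʒoriɣo] and [ʒoriɣ]: an analysis with underlying /ɣ/ and a rule producing [g] in isolation would wrongly predict alternation here too.
The underlying segment must be /g/; voiced stops become fricatives between vowels, yielding [ɣ] there.
The one attested form of 'house', [mɛnug], shows underlying /mɛnug/. Applying the same rule between vowels gives [mɛnuɣo].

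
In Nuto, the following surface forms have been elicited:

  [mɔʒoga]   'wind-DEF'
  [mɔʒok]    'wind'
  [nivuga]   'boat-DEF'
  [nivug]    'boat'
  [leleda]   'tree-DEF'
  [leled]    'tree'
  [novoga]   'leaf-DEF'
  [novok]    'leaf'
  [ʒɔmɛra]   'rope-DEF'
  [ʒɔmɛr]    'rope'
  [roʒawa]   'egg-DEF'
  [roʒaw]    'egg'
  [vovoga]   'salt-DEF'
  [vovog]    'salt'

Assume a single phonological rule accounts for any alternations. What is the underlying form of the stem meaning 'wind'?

In [mɔʒoga] and [mɔʒok] the final segment of 'wind' alternates: [g] ~ [k].
But 'salt' keeps [g] in both environments ([vovoga], [vovog]), so there is no rule changing /g/ to [k] in isolation.
The alternation reflects intervocalic voicing: voiceless stops become voiced between vowels. /k/ is underlying.
The underlying form of 'wind' is therefore /mɔʒok/.

/mɔʒok/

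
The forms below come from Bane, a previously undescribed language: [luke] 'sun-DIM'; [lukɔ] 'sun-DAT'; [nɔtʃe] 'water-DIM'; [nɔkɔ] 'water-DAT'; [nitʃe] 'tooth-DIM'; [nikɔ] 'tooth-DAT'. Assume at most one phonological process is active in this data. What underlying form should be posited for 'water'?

/nɔtʃ/

'water' shows [tʃ] ~ [k] at the end of the stem ([nɔtʃe] vs [nɔkɔ]).
If /k/ were underlying and a rule turned it into [tʃ] before the DIM suffix, 'sun' would also alternate; but it has [k] in both [luke] and [lukɔ].
So /tʃ/ is underlying, and a rule of depalatalization — palato-alveolar /tʃ/ becomes [k] when no front vowel follows — gives [k].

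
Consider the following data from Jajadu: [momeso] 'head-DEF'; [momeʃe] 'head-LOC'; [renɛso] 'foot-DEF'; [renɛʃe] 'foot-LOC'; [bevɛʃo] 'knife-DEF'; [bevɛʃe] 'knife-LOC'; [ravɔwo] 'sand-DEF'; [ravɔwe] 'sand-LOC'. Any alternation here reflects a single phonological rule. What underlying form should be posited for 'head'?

/momes/

The root 'head' surfaces as [momeso] and [momeʃe], with a stem-final [s] ~ [ʃ] alternation.
The stem 'knife' ([bevɛʃo], [bevɛʃe]) shows [ʃ] unchanged in both environments, so [ʃ] cannot be basic with [s] derived before the DEF suffix.
So /s/ is underlying, and a rule of palatalization before a front vowel — /s/ becomes palato-alveolar [ʃ] before a front vowel — gives [ʃ].
Hence 'head' is /momes/ underlyingly.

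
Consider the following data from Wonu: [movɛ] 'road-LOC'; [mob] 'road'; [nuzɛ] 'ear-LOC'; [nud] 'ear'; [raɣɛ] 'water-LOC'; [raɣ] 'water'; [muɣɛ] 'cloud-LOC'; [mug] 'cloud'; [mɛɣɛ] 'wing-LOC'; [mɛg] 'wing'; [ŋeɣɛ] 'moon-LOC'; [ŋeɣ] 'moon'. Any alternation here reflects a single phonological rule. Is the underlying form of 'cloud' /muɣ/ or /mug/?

/mug/

'cloud' shows [ɣ] ~ [g] at the end of the stem ([muɣɛ] vs [mug]).
Compare 'moon', with invariant [ɣ] in [ŋeɣɛ] and [ŋeɣ]: an analysis with underlying /ɣ/ and a rule producing [g] in isolation would wrongly predict alternation here too.
The alternation reflects intervocalic spirantization: voiced stops become fricatives between vowels. /g/ is underlying.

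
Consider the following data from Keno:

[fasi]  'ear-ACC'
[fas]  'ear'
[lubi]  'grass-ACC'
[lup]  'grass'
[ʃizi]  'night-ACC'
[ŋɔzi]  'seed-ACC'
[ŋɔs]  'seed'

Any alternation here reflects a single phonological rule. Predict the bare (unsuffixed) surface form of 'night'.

The root 'seed' surfaces as [ŋɔzi] and [ŋɔs], with a stem-final [z] ~ [s] alternation.
But 'ear' keeps [s] in both environments ([fasi], [fas]), so there is no rule changing /s/ to [z] before the ACC suffix.
The alternation reflects word-final obstruent devoicing: voiced obstruents become voiceless word-finally. /z/ is underlying.
The one attested form of 'night', [ʃizi], shows underlying /ʃiz/. Applying the same rule word-finally gives [ʃis].

[ʃis]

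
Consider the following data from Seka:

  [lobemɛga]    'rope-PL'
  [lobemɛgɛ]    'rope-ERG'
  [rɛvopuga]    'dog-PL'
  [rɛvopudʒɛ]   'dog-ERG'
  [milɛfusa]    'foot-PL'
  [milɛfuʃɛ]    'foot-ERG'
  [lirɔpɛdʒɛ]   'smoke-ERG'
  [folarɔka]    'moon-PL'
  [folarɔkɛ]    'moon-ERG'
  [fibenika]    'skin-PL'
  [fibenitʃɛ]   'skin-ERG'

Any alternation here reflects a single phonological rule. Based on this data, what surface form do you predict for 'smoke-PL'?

The stem for 'dog' ends in [g] in [rɛvopuga] but [dʒ] in [rɛvopudʒɛ].
Compare 'rope', with invariant [g] in [lobemɛga] and [lobemɛgɛ]: an analysis with underlying /g/ and a rule producing [dʒ] before the ERG suffix would wrongly predict alternation here too.
The underlying segment must be /dʒ/; palato-alveolar /tʃ/, /dʒ/ and /ʃ/ become [k], [g] and [s] when no front vowel follows, yielding [g] there.
The one attested form of 'smoke', [lirɔpɛdʒɛ], shows underlying /lirɔpɛdʒ/. Applying the same rule when no front vowel follows gives [lirɔpɛga].

[lirɔpɛga]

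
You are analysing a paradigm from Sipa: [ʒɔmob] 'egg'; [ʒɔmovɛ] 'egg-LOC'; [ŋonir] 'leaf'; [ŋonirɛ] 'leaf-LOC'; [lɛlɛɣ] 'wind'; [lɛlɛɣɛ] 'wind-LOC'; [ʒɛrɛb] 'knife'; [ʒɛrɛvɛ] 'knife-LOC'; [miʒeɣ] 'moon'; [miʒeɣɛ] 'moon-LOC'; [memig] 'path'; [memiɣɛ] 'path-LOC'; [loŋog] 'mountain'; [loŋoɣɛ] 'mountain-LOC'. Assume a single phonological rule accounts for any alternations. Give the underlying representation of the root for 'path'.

/memig/

'path' shows [g] ~ [ɣ] at the end of the stem ([memig] vs [memiɣɛ]).
The stem 'moon' ([miʒeɣ], [miʒeɣɛ]) shows [ɣ] unchanged in both environments, so [ɣ] cannot be basic with [g] derived in isolation.
So /g/ is underlying, and a rule of intervocalic spirantization — voiced stops become fricatives between vowels — gives [ɣ].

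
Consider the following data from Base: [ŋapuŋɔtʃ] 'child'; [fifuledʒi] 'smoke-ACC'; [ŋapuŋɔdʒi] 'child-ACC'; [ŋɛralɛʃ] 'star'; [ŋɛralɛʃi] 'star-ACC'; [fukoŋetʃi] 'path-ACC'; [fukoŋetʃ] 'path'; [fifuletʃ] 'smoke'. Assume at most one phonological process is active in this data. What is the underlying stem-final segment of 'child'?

The root 'child' surfaces as [ŋapuŋɔdʒi] and [ŋapuŋɔtʃ], with a stem-final [dʒ] ~ [tʃ] alternation.
If /tʃ/ were underlying and a rule turned it into [dʒ] before the ACC suffix, 'path' would also alternate; but it has [tʃ] in both [fukoŋetʃi] and [fukoŋetʃ].
So /dʒ/ is underlying, and a rule of word-final obstruent devoicing — voiced obstruents become voiceless word-finally — gives [tʃ].

/dʒ/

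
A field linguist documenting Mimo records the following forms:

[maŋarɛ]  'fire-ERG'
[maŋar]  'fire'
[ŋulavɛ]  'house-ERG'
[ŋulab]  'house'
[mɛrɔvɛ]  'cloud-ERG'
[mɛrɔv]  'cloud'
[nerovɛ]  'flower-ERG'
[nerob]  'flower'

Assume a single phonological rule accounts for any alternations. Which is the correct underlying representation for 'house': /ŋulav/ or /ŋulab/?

/ŋulab/

'house' shows [v] ~ [b] at the end of the stem ([ŋulavɛ] vs [ŋulab]).
Compare 'cloud', with invariant [v] in [mɛrɔvɛ] and [mɛrɔv]: an analysis with underlying /v/ and a rule producing [b] in isolation would wrongly predict alternation here too.
The alternation reflects intervocalic spirantization: voiced stops become fricatives between vowels. /b/ is underlying.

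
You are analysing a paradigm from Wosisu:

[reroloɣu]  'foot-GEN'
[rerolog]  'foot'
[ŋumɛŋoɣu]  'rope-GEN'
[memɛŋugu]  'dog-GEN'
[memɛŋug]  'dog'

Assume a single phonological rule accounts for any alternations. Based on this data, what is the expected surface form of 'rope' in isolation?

[ŋumɛŋog]

In [reroloɣu] and [rerolog] the final segment of 'foot' alternates: [ɣ] ~ [g].
If /g/ were underlying and a rule turned it into [ɣ] before the GEN suffix, 'dog' would also alternate; but it has [g] in both [memɛŋugu] and [memɛŋug].
The underlying segment must be /ɣ/; voiced fricatives become stops word-finally, yielding [g] there.
The one attested form of 'rope', [ŋumɛŋoɣu], shows underlying /ŋumɛŋoɣ/. Applying the same rule word-finally gives [ŋumɛŋog].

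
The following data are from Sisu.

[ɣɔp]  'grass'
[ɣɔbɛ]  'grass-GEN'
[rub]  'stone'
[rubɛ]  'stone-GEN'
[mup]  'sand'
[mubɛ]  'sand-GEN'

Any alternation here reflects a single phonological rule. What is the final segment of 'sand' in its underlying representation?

/p/

In [mup] and [mubɛ] the final segment of 'sand' alternates: [p] ~ [b].
The stem 'stone' ([rub], [rubɛ]) shows [b] unchanged in both environments, so [b] cannot be basic with [p] derived in isolation.
Therefore /p/ is basic and [b] is derived by intervocalic voicing (voiceless stops become voiced between vowels).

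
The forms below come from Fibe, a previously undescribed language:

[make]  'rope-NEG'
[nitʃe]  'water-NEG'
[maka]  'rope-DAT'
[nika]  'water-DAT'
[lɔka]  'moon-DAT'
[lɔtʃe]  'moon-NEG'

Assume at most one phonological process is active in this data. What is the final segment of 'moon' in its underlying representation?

/tʃ/

In [lɔka] and [lɔtʃe] the final segment of 'moon' alternates: [k] ~ [tʃ].
Compare 'rope', with invariant [k] in [maka] and [make]: an analysis with underlying /k/ and a rule producing [tʃ] before the NEG suffix would wrongly predict alternation here too.
The underlying segment must be /tʃ/; palato-alveolar /tʃ/ becomes [k] when no front vowel follows, yielding [k] there.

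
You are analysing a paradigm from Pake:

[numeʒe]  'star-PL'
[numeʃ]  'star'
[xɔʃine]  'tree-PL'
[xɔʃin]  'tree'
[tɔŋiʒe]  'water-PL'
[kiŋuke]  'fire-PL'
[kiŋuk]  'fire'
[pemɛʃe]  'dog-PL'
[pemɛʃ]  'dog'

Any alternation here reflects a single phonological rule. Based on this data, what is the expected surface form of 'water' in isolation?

In [numeʒe] and [numeʃ] the final segment of 'star' alternates: [ʒ] ~ [ʃ].
But 'dog' keeps [ʃ] in both environments ([pemɛʃe], [pemɛʃ]), so there is no rule changing /ʃ/ to [ʒ] before the PL suffix.
The alternation reflects word-final obstruent devoicing: voiced obstruents become voiceless word-finally. /ʒ/ is underlying.
The one attested form of 'water', [tɔŋiʒe], shows underlying /tɔŋiʒ/. Applying the same rule word-finally gives [tɔŋiʃ].

[tɔŋiʃ]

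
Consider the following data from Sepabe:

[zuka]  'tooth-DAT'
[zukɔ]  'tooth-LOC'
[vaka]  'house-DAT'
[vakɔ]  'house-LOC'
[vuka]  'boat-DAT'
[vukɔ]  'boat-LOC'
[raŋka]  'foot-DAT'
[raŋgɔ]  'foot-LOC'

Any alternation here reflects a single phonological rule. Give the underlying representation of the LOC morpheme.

/-gɔ/

The LOC suffix surfaces as [-gɔ] and [-kɔ], depending on the final segment of the stem.
By contrast the DAT suffix keeps its initial [k] throughout — that segment must be underlying.
The LOC suffix is therefore /-gɔ/ underlyingly, with post-vocalic devoicing: voiced stops become voiceless after a vowel.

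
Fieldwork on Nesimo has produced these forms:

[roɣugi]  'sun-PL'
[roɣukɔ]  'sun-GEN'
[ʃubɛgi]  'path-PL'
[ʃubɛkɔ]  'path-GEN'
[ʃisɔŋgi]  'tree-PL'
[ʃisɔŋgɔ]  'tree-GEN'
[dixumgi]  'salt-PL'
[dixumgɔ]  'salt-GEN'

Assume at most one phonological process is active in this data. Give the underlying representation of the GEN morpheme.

The GEN morpheme has two allomorphs, [-gɔ] and [-kɔ].
By contrast the PL suffix keeps its initial [g] throughout — that segment must be underlying.
The GEN suffix is therefore /-kɔ/ underlyingly, with post-nasal voicing: voiceless stops become voiced after a nasal.

/-kɔ/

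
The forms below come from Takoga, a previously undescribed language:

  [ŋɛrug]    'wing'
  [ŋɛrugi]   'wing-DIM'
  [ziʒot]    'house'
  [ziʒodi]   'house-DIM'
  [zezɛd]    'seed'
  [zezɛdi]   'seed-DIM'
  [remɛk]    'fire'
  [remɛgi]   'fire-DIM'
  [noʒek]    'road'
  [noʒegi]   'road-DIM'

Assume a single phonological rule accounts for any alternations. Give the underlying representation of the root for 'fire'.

/remɛk/

In [remɛk] and [remɛgi] the final segment of 'fire' alternates: [k] ~ [g].
The stem 'wing' ([ŋɛrug], [ŋɛrugi]) shows [g] unchanged in both environments, so [g] cannot be basic with [k] derived in isolation.
The alternation reflects intervocalic voicing: voiceless stops become voiced between vowels. /k/ is underlying.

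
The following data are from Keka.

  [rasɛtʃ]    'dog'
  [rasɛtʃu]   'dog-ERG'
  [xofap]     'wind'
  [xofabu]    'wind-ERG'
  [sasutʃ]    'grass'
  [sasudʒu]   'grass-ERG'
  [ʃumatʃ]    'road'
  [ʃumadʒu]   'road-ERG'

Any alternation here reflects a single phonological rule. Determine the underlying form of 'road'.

/ʃumadʒ/

The root 'road' surfaces as [ʃumatʃ] and [ʃumadʒu], with a stem-final [tʃ] ~ [dʒ] alternation.
But 'dog' keeps [tʃ] in both environments ([rasɛtʃ], [rasɛtʃu]), so there is no rule changing /tʃ/ to [dʒ] before the ERG suffix.
The underlying segment must be /dʒ/; voiced obstruents become voiceless word-finally, yielding [tʃ] there.
The underlying form of 'road' is therefore /ʃumadʒ/.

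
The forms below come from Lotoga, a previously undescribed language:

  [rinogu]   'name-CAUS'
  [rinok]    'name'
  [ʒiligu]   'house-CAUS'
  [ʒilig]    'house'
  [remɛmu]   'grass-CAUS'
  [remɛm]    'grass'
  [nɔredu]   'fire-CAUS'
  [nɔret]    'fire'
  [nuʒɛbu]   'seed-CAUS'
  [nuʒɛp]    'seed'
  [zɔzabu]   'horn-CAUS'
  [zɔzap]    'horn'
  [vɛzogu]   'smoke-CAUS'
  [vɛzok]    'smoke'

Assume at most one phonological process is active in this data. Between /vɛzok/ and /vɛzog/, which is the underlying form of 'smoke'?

In [vɛzogu] and [vɛzok] the final segment of 'smoke' alternates: [g] ~ [k].
If /g/ were underlying and a rule turned it into [k] in isolation, 'house' would also alternate; but it has [g] in both [ʒiligu] and [ʒilig].
So /k/ is underlying, and a rule of intervocalic voicing — voiceless stops become voiced between vowels — gives [g].

/vɛzok/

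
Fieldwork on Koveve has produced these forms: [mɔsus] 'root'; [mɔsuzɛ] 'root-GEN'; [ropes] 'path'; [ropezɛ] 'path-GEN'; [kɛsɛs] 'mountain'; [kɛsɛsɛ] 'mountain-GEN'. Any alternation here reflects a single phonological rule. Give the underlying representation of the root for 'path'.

'path' shows [s] ~ [z] at the end of the stem ([ropes] vs [ropezɛ]).
Compare 'mountain', with invariant [s] in [kɛsɛs] and [kɛsɛsɛ]: an analysis with underlying /s/ and a rule producing [z] before the GEN suffix would wrongly predict alternation here too.
The underlying segment must be /z/; voiced obstruents become voiceless word-finally, yielding [s] there.

/ropez/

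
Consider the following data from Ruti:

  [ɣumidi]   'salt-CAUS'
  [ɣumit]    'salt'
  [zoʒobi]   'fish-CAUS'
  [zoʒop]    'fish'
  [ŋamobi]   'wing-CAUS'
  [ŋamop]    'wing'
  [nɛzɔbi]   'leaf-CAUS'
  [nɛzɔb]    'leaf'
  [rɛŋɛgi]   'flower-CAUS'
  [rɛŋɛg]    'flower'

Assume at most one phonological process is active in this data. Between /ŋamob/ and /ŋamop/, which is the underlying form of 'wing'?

/ŋamop/

In [ŋamobi] and [ŋamop] the final segment of 'wing' alternates: [b] ~ [p].
But 'leaf' keeps [b] in both environments ([nɛzɔbi], [nɛzɔb]), so there is no rule changing /b/ to [p] in isolation.
So /p/ is underlying, and a rule of intervocalic voicing — voiceless stops become voiced between vowels — gives [b].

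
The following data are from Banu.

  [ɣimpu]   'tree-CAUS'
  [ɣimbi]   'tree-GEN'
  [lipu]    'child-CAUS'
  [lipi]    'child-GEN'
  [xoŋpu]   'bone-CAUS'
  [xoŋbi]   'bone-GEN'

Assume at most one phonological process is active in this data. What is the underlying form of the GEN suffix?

/-bi/

The GEN morpheme has two allomorphs, [-bi] and [-pi].
The CAUS suffix, which begins with [p], is invariant after every stem; so [p] is not altered by any rule here.
The GEN suffix is therefore /-bi/ underlyingly, with post-vocalic devoicing: voiced stops become voiceless after a vowel.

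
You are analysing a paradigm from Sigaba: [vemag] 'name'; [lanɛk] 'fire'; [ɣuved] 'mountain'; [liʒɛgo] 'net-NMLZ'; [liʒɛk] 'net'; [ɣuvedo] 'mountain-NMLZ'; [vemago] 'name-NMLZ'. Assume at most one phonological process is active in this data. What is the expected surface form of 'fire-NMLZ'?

The root 'net' surfaces as [liʒɛgo] and [liʒɛk], with a stem-final [g] ~ [k] alternation.
If /g/ were underlying and a rule turned it into [k] in isolation, 'name' would also alternate; but it has [g] in both [vemago] and [vemag].
Therefore /k/ is basic and [g] is derived by intervocalic voicing (voiceless stops become voiced between vowels).
The one attested form of 'fire', [lanɛk], shows underlying /lanɛk/. Applying the same rule between vowels gives [lanɛgo].

[lanɛgo]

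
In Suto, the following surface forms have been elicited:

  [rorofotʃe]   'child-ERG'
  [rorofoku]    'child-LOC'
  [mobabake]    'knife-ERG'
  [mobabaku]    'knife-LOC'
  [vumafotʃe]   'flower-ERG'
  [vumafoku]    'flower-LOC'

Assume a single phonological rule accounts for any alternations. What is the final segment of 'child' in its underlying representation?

/tʃ/

The stem for 'child' ends in [tʃ] in [rorofotʃe] but [k] in [rorofoku].
The stem 'knife' ([mobabake], [mobabaku]) shows [k] unchanged in both environments, so [k] cannot be basic with [tʃ] derived before the ERG suffix.
So /tʃ/ is underlying, and a rule of depalatalization — palato-alveolar /tʃ/ becomes [k] when no front vowel follows — gives [k].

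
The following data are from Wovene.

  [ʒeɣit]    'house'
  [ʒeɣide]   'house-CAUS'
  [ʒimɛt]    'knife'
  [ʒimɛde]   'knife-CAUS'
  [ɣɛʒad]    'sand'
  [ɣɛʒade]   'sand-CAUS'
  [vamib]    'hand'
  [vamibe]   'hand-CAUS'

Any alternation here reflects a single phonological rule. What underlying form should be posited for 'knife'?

/ʒimɛt/

In [ʒimɛt] and [ʒimɛde] the final segment of 'knife' alternates: [t] ~ [d].
The stem 'sand' ([ɣɛʒad], [ɣɛʒade]) shows [d] unchanged in both environments, so [d] cannot be basic with [t] derived in isolation.
The alternation reflects intervocalic voicing: voiceless stops become voiced between vowels. /t/ is underlying.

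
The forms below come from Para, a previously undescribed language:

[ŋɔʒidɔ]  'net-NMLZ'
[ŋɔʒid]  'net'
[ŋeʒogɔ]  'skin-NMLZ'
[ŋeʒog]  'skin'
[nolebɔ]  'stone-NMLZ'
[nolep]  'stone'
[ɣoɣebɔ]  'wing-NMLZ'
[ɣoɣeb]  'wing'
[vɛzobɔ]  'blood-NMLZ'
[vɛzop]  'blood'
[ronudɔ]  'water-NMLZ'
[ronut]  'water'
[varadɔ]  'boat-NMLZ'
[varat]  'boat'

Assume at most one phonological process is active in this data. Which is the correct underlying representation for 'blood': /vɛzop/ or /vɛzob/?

/vɛzop/

The stem for 'blood' ends in [b] in [vɛzobɔ] but [p] in [vɛzop].
Compare 'wing', with invariant [b] in [ɣoɣebɔ] and [ɣoɣeb]: an analysis with underlying /b/ and a rule producing [p] in isolation would wrongly predict alternation here too.
The alternation reflects intervocalic voicing: voiceless stops become voiced between vowels. /p/ is underlying.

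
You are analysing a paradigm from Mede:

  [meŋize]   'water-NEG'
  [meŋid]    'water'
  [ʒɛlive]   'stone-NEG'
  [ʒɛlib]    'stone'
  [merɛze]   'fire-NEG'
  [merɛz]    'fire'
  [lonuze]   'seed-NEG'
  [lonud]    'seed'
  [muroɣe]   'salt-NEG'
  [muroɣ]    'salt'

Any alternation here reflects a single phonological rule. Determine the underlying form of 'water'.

The root 'water' surfaces as [meŋize] and [meŋid], with a stem-final [z] ~ [d] alternation.
If /z/ were underlying and a rule turned it into [d] in isolation, 'fire' would also alternate; but it has [z] in both [merɛze] and [merɛz].
The alternation reflects intervocalic spirantization: voiced stops become fricatives between vowels. /d/ is underlying.

/meŋid/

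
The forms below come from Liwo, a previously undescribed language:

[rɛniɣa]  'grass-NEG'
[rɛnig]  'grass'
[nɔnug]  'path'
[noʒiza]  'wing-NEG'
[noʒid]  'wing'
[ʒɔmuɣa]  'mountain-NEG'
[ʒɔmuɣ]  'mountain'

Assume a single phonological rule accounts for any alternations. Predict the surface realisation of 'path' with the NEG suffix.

In [rɛniɣa] and [rɛnig] the final segment of 'grass' alternates: [ɣ] ~ [g].
Compare 'mountain', with invariant [ɣ] in [ʒɔmuɣa] and [ʒɔmuɣ]: an analysis with underlying /ɣ/ and a rule producing [g] in isolation would wrongly predict alternation here too.
The underlying segment must be /g/; voiced stops become fricatives between vowels, yielding [ɣ] there.
The one attested form of 'path', [nɔnug], shows underlying /nɔnug/. Applying the same rule between vowels gives [nɔnuɣa].

[nɔnuɣa]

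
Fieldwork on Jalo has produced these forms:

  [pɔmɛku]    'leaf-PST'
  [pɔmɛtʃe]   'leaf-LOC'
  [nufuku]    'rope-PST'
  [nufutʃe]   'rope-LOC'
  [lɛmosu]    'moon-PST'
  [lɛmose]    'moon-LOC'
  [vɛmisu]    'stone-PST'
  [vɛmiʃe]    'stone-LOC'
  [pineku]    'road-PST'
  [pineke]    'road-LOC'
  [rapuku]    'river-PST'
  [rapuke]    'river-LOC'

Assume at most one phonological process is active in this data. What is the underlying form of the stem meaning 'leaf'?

/pɔmɛtʃ/

The root 'leaf' surfaces as [pɔmɛku] and [pɔmɛtʃe], with a stem-final [k] ~ [tʃ] alternation.
The stem 'road' ([pineku], [pineke]) shows [k] unchanged in both environments, so [k] cannot be basic with [tʃ] derived before the LOC suffix.
The underlying segment must be /tʃ/; palato-alveolar /tʃ/ and /ʃ/ become [k] and [s] when no front vowel follows, yielding [k] there.
Hence 'leaf' is /pɔmɛtʃ/ underlyingly.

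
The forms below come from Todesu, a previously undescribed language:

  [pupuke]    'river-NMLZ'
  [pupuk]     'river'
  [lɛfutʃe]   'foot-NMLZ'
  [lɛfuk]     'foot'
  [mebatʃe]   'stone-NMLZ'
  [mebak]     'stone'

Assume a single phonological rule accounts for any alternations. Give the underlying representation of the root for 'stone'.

'stone' shows [tʃ] ~ [k] at the end of the stem ([mebatʃe] vs [mebak]).
The stem 'river' ([pupuke], [pupuk]) shows [k] unchanged in both environments, so [k] cannot be basic with [tʃ] derived before the NMLZ suffix.
The alternation reflects depalatalization: palato-alveolar /tʃ/ becomes [k] when no front vowel follows. /tʃ/ is underlying.
The underlying form of 'stone' is therefore /mebatʃ/.

/mebatʃ/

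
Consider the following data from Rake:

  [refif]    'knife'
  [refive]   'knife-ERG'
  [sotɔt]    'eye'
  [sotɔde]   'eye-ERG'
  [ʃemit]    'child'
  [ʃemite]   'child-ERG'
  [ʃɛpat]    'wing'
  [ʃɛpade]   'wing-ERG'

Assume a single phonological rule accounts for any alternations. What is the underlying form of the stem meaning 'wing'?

In [ʃɛpat] and [ʃɛpade] the final segment of 'wing' alternates: [t] ~ [d].
If /t/ were underlying and a rule turned it into [d] before the ERG suffix, 'child' would also alternate; but it has [t] in both [ʃemit] and [ʃemite].
So /d/ is underlying, and a rule of word-final obstruent devoicing — voiced obstruents become voiceless word-finally — gives [t].

/ʃɛpad/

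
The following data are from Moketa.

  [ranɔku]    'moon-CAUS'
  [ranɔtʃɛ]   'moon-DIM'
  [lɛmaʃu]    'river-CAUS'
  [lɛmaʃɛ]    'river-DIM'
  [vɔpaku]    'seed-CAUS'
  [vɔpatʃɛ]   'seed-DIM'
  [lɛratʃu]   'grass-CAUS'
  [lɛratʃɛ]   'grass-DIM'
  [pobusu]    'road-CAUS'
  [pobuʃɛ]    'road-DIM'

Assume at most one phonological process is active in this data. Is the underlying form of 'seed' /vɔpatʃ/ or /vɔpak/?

The stem for 'seed' ends in [k] in [vɔpaku] but [tʃ] in [vɔpatʃɛ].
Compare 'grass', with invariant [tʃ] in [lɛratʃu] and [lɛratʃɛ]: an analysis with underlying /tʃ/ and a rule producing [k] before the CAUS suffix would wrongly predict alternation here too.
The alternation reflects palatalization before a front vowel: /k/ and /s/ become palato-alveolar [tʃ] and [ʃ] before a front vowel. /k/ is underlying.

/vɔpak/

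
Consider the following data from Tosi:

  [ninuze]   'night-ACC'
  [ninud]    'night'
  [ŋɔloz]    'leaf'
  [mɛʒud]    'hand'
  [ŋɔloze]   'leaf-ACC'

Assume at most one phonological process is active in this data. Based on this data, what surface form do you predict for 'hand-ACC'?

[mɛʒuze]

'night' shows [z] ~ [d] at the end of the stem ([ninuze] vs [ninud]).
If /z/ were underlying and a rule turned it into [d] in isolation, 'leaf' would also alternate; but it has [z] in both [ŋɔloze] and [ŋɔloz].
The underlying segment must be /d/; voiced stops become fricatives between vowels, yielding [z] there.
The one attested form of 'hand', [mɛʒud], shows underlying /mɛʒud/. Applying the same rule between vowels gives [mɛʒuze].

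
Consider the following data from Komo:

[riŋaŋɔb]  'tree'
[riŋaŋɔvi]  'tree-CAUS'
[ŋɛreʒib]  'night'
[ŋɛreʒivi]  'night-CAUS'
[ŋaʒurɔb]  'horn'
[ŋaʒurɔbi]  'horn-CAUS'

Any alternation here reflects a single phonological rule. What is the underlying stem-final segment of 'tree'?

The root 'tree' surfaces as [riŋaŋɔb] and [riŋaŋɔvi], with a stem-final [b] ~ [v] alternation.
But 'horn' keeps [b] in both environments ([ŋaʒurɔb], [ŋaʒurɔbi]), so there is no rule changing /b/ to [v] before the CAUS suffix.
The underlying segment must be /v/; voiced fricatives become stops word-finally, yielding [b] there.

/v/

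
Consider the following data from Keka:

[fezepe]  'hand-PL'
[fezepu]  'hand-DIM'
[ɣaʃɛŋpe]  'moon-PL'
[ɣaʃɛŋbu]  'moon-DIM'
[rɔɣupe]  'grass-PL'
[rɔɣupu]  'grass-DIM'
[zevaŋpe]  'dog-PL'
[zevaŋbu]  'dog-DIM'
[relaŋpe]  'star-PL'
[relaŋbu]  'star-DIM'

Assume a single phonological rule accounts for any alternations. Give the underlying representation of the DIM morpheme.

/-bu/

The DIM morpheme has two allomorphs, [-bu] and [-pu].
By contrast the PL suffix keeps its initial [p] throughout — that segment must be underlying.
So the underlying form is /-bu/, and voiced stops become voiceless after a vowel.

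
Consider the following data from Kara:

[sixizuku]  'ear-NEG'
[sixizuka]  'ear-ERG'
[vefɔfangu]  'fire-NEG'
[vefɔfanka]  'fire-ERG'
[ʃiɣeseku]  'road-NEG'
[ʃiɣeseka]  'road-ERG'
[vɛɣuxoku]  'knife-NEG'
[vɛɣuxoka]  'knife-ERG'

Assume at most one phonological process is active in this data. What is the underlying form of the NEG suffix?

The NEG suffix surfaces as [-gu] and [-ku], depending on the final segment of the stem.
By contrast the ERG suffix keeps its initial [k] throughout — that segment must be underlying.
The NEG suffix is therefore /-gu/ underlyingly, with post-vocalic devoicing: voiced stops become voiceless after a vowel.

/-gu/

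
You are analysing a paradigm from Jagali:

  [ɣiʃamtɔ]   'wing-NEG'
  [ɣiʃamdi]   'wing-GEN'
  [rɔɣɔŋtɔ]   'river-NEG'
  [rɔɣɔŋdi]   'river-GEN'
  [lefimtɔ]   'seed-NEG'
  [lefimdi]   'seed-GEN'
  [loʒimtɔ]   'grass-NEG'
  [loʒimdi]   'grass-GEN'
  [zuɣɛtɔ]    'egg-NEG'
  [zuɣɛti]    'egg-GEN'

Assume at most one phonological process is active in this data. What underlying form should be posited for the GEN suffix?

/-di/

The GEN morpheme has two allomorphs, [-di] and [-ti].
The NEG suffix, which begins with [t], is invariant after every stem; so [t] is not altered by any rule here.
The GEN suffix is therefore /-di/ underlyingly, with post-vocalic devoicing: voiced stops become voiceless after a vowel.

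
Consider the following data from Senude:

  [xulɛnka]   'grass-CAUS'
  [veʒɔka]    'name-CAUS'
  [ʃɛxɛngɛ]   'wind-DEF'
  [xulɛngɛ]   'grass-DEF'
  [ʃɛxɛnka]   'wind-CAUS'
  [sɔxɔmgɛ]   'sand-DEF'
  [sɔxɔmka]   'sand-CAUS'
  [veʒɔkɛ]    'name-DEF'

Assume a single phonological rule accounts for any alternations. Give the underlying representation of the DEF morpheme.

The DEF morpheme has two allomorphs, [-gɛ] and [-kɛ].
By contrast the CAUS suffix keeps its initial [k] throughout — that segment must be underlying.
So the underlying form is /-gɛ/, and voiced stops become voiceless after a vowel.

/-gɛ/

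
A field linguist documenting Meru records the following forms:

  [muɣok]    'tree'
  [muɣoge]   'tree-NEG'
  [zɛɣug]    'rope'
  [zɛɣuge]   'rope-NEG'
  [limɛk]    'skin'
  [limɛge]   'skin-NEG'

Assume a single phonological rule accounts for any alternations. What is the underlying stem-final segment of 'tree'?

'tree' shows [k] ~ [g] at the end of the stem ([muɣok] vs [muɣoge]).
Compare 'rope', with invariant [g] in [zɛɣug] and [zɛɣuge]: an analysis with underlying /g/ and a rule producing [k] in isolation would wrongly predict alternation here too.
So /k/ is underlying, and a rule of intervocalic voicing — voiceless stops become voiced between vowels — gives [g].

/k/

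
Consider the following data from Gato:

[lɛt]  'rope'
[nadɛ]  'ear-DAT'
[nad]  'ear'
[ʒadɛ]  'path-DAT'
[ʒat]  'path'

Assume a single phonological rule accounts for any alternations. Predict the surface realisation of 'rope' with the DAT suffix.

[lɛdɛ]

In [ʒadɛ] and [ʒat] the final segment of 'path' alternates: [d] ~ [t].
If /d/ were underlying and a rule turned it into [t] in isolation, 'ear' would also alternate; but it has [d] in both [nadɛ] and [nad].
So /t/ is underlying, and a rule of intervocalic voicing — voiceless stops become voiced between vowels — gives [d].
The one attested form of 'rope', [lɛt], shows underlying /lɛt/. Applying the same rule between vowels gives [lɛdɛ].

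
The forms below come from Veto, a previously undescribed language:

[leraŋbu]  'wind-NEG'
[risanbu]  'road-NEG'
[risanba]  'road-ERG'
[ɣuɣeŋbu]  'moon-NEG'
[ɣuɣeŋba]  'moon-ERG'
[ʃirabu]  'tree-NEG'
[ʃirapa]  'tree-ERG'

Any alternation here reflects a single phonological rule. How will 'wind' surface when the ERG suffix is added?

The ERG suffix surfaces as [-ba] and [-pa], depending on the final segment of the stem.
The NEG suffix, which begins with [b], is invariant after every stem; so [b] is not altered by any rule here.
So the underlying form is /-pa/, and voiceless stops become voiced after a nasal.
After 'wind', which ends in a nasal, the suffix surfaces as [-ba], giving [leraŋba].

[leraŋba]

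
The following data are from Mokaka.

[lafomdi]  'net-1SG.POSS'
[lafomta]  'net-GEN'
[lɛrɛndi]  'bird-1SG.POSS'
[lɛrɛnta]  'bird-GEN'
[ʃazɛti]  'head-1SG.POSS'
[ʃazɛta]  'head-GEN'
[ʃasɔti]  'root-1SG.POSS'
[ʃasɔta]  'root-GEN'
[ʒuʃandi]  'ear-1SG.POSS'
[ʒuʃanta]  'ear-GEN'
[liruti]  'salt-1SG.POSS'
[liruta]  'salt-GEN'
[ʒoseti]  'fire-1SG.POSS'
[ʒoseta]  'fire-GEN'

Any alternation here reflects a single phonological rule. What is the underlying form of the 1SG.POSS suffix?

/-di/

The 1SG.POSS suffix surfaces as [-di] and [-ti], depending on the final segment of the stem.
The GEN suffix, which begins with [t], is invariant after every stem; so [t] is not altered by any rule here.
The 1SG.POSS suffix is therefore /-di/ underlyingly, with post-vocalic devoicing: voiced stops become voiceless after a vowel.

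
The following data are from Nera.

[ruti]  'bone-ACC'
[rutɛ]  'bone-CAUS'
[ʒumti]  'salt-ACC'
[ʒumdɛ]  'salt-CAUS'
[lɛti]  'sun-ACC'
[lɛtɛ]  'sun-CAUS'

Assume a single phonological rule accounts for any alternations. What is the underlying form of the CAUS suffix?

The CAUS suffix surfaces as [-dɛ] and [-tɛ], depending on the final segment of the stem.
The ACC suffix, which begins with [t], is invariant after every stem; so [t] is not altered by any rule here.
So the underlying form is /-dɛ/, and voiced stops become voiceless after a vowel.

/-dɛ/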